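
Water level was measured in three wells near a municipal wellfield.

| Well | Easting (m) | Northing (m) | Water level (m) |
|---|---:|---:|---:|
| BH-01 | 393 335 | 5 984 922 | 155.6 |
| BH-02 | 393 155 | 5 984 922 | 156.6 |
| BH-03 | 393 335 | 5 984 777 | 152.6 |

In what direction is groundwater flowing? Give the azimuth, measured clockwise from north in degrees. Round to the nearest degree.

∂h/∂x = (156.6 − 155.6) / (393155 − 393335) = -0.005556
∂h/∂y = (152.6 − 155.6) / (5984777 − 5984922) = +0.02069
Flow direction (−∇h) has components (+0.005556 E, -0.02069 N).
Azimuth = atan2(E, N) = atan2(+0.005556, -0.02069) = 165.0° ≈ 165°.

165°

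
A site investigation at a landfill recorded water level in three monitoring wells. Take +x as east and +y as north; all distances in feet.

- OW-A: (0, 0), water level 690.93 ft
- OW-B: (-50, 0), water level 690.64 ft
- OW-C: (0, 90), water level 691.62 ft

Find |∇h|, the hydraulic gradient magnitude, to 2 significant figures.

0.0096

∂h/∂x = (690.64 − 690.93) / (-50 − 0) = +0.005800
∂h/∂y = (691.62 − 690.93) / (90 − 0) = +0.007667
|∇h| = √(0.005800² + 0.007667²) = 0.009614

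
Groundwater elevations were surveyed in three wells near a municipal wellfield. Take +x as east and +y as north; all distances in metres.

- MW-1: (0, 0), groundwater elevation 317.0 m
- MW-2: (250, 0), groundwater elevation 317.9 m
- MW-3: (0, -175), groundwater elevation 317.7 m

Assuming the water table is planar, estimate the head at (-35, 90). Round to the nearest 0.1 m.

316.5 m

∂h/∂x = (317.9 − 317.0) / (250 − 0) = +0.003600
∂h/∂y = (317.7 − 317.0) / (-175 − 0) = -0.004000
h(-35, 90) = 317.0 + (+0.003600)·(-35) + (-0.004000)·(90) = 317.0 -0.126 -0.360 = 316.514 m.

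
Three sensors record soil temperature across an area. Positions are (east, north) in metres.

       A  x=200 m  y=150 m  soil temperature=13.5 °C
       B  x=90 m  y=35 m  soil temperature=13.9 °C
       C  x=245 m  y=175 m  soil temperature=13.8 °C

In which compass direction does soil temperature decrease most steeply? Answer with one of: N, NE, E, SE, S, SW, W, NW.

NW

With T = a·x + b·y + c and A as origin, the differences give:
  (-110)·a + (-115)·b = +0.4
  45·a + 25·b = +0.3
Eliminate b (×25 and ×(-115), subtract): 2425·a = 44.50 → a = ∂T/∂x = +0.01835
Back-substitute: b = ∂T/∂y = -0.02103.
Steepest decrease is along −∇f = (-0.01835 E, +0.02103 N) → northwest.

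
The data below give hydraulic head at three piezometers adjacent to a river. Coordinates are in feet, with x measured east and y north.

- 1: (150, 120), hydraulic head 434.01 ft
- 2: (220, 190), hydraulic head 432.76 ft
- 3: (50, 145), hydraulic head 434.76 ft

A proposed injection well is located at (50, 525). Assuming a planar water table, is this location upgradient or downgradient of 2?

Differences from 1: to 2 (Δx, Δy, Δh) = (70, 70, -1.25); to 3 = (-100, 25, +0.75).
Solve a·Δx + b·Δy = Δh: det = 70·25 − (-100)·70 = 8750.
∂h/∂x = [(-1.25)·25 − (+0.75)·70] / 8750 = -0.009571
∂h/∂y = [70·(+0.75) − (-100)·(-1.25)] / 8750 = -0.008286
Head at (50, 525) = 434.01 + (-0.009571)·(-100) + (-0.008286)·(405) = 431.61 ft.
That is lower than the 432.76 ft at 2, so the point is downgradient.

downgradient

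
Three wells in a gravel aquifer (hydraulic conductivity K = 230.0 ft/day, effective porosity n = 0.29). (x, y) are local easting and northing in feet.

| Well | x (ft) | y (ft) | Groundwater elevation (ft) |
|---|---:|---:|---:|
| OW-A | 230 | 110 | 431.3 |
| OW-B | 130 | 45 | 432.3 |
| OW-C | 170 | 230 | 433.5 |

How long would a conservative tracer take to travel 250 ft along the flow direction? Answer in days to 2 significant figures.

16 days

Taking OW-A as reference: OW-B−OW-A = (-100, -65, +1.0); OW-C−OW-A = (-60, 120, +2.2).
Solve a·Δx + b·Δy = Δh: det = (-100)·120 − (-60)·(-65) = -15900.
∂h/∂x = [(+1.0)·120 − (+2.2)·(-65)] / -15900 = -0.01654
∂h/∂y = [(-100)·(+2.2) − (-60)·(+1.0)] / -15900 = +0.01006
|∇h| = √(-0.01654² + 0.01006²) = 0.01936
Seepage velocity v = K·i/n = 230.0 × 0.01936 / 0.29 = 15.35 ft/day.
t = 250 / 15.35 = 16.29 days.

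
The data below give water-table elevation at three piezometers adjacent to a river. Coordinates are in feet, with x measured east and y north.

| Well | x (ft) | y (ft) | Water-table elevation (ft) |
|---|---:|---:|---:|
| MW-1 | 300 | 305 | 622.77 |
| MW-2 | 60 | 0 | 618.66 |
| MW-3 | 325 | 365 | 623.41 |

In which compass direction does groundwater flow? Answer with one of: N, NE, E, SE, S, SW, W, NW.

With h = a·x + b·y + c and MW-1 as origin, the differences give:
  (-240)·a + (-305)·b = -4.11
  25·a + 60·b = +0.64
Eliminate b (×60 and ×(-305), subtract): -6775·a = -51.400 → a = ∂h/∂x = +0.007587
Back-substitute: b = ∂h/∂y = +0.007506.
Flow = −∇h = (-0.007587 east, -0.007506 north), which points southwest.

SW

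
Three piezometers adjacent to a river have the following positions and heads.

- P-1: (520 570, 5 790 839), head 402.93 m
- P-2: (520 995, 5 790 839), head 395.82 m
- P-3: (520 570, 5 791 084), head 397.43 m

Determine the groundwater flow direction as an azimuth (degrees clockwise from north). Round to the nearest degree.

037°

∂h/∂x = (395.82 − 402.93) / (520995 − 520570) = -0.01673
∂h/∂y = (397.43 − 402.93) / (5791084 − 5790839) = -0.02245
Flow direction (−∇h) has components (+0.01673 E, +0.02245 N).
Azimuth = atan2(E, N) = atan2(+0.01673, +0.02245) = 36.7° ≈ 037°.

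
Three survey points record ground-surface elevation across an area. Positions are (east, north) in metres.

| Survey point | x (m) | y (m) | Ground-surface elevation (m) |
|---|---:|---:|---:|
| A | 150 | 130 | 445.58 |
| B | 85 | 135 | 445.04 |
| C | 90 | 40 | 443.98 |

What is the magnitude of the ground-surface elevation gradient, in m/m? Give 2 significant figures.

0.015 m/m

With z = a·x + b·y + c and A as origin, the differences give:
  (-65)·a + 5·b = -0.54
  (-60)·a + (-90)·b = -1.60
Eliminate b (×(-90) and ×5, subtract): 6150·a = 56.600 → a = ∂z/∂x = +0.009203
Back-substitute: b = ∂z/∂y = +0.01164.
|∇f| = √(0.009203² + 0.01164²) = 0.01484 m/m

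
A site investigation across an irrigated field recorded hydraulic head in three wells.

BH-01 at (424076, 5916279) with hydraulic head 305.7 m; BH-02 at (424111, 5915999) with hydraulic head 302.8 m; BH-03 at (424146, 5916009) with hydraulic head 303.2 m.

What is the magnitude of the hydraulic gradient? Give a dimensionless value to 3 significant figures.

0.0140

Taking BH-01 as reference: BH-02−BH-01 = (35, -280, -2.9); BH-03−BH-01 = (70, -270, -2.5).
Solve a·Δx + b·Δy = Δh: det = 35·(-270) − 70·(-280) = 10150.
∂h/∂x = [(-2.9)·(-270) − (-2.5)·(-280)] / 10150 = +0.008177
∂h/∂y = [35·(-2.5) − 70·(-2.9)] / 10150 = +0.01138
|∇h| = √(0.008177² + 0.01138²) = 0.01401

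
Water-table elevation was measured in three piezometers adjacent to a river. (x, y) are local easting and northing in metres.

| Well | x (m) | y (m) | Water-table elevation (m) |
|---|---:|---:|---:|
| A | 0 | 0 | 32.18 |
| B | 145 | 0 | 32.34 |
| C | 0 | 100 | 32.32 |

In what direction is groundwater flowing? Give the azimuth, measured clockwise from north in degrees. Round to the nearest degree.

∂h/∂x = (32.34 − 32.18) / (145 − 0) = +0.001103
∂h/∂y = (32.32 − 32.18) / (100 − 0) = +0.001400
Flow direction (−∇h) has components (-0.001103 E, -0.001400 N).
Azimuth = atan2(E, N) = atan2(-0.001103, -0.001400) = 218.2° ≈ 218°.

218°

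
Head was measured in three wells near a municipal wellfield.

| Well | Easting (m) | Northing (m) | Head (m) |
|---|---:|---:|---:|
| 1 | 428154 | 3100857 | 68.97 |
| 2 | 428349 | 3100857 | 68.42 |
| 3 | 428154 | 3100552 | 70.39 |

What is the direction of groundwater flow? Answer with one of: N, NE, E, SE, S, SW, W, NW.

∂h/∂x = (68.42 − 68.97) / (428349 − 428154) = -0.002821
∂h/∂y = (70.39 − 68.97) / (3100552 − 3100857) = -0.004656
Flow = −∇h = (+0.002821 east, +0.004656 north), which points northeast.

NE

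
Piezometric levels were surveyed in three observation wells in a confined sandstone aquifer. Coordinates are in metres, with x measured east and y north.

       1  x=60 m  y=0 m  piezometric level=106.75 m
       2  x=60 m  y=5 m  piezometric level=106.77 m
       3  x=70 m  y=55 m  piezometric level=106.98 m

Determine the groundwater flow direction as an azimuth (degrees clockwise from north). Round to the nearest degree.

Three-point gradient (reference 1): Δ to 2 = (0, 5, +0.02), Δ to 3 = (10, 55, +0.23).
∂h/∂x = +0.001000, ∂h/∂y = +0.004000 (det = -50).
Flow direction (−∇h) has components (-0.001000 E, -0.004000 N).
Azimuth = atan2(E, N) = atan2(-0.001000, -0.004000) = 194.0° ≈ 194°.

194°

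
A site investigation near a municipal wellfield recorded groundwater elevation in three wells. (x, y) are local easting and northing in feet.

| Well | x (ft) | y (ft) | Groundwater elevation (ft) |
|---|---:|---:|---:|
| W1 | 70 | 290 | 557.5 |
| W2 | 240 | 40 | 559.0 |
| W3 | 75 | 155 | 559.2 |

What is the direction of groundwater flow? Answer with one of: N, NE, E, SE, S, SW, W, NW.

NE

Differences from W1: to W2 (Δx, Δy, Δh) = (170, -250, +1.5); to W3 = (5, -135, +1.7).
Solve a·Δx + b·Δy = Δh: det = 170·(-135) − 5·(-250) = -21700.
∂h/∂x = [(+1.5)·(-135) − (+1.7)·(-250)] / -21700 = -0.01025
∂h/∂y = [170·(+1.7) − 5·(+1.5)] / -21700 = -0.01297
Flow = −∇h = (+0.01025 east, +0.01297 north), which points northeast.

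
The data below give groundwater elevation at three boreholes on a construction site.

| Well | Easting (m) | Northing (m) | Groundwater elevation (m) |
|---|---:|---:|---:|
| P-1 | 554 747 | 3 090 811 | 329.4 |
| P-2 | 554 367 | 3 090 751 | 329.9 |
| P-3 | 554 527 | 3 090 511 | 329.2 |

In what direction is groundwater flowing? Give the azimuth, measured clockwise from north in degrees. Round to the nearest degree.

139°

Three-point gradient (reference P-1): Δ to P-2 = (-380, -60, +0.5), Δ to P-3 = (-220, -300, -0.2).
∂h/∂x = -0.001607, ∂h/∂y = +0.001845 (det = 100800).
Flow direction (−∇h) has components (+0.001607 E, -0.001845 N).
Azimuth = atan2(E, N) = atan2(+0.001607, -0.001845) = 138.9° ≈ 139°.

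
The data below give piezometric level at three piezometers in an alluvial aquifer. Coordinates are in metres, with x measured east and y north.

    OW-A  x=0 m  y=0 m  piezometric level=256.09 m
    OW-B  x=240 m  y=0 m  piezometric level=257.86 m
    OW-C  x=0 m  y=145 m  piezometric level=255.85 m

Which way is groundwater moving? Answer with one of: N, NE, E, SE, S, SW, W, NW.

∂h/∂x = (257.86 − 256.09) / (240 − 0) = +0.007375
∂h/∂y = (255.85 − 256.09) / (145 − 0) = -0.001655
Flow = −∇h = (-0.007375 east, +0.001655 north), which points west.

W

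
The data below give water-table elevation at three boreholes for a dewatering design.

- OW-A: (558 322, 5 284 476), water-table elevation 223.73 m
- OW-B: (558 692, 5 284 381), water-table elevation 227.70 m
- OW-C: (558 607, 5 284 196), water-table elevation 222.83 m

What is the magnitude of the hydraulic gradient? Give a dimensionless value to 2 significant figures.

0.025

Taking OW-A as reference: OW-B−OW-A = (370, -95, +3.97); OW-C−OW-A = (285, -280, -0.90).
Solve a·Δx + b·Δy = Δh: det = 370·(-280) − 285·(-95) = -76525.
∂h/∂x = [(+3.97)·(-280) − (-0.90)·(-95)] / -76525 = +0.01564
∂h/∂y = [370·(-0.90) − 285·(+3.97)] / -76525 = +0.01914
|∇h| = √(0.01564² + 0.01914²) = 0.02472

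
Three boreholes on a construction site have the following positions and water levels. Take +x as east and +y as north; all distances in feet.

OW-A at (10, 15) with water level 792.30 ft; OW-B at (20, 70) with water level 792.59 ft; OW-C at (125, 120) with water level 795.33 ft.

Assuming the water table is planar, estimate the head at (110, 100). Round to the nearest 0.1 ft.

With h = a·x + b·y + c and OW-A as origin, the differences give:
  10·a + 55·b = +0.29
  115·a + 105·b = +3.03
Eliminate b (×105 and ×55, subtract): -5275·a = -136.200 → a = ∂h/∂x = +0.02582
Back-substitute: b = ∂h/∂y = +0.0005782.
h(110, 100) = 792.30 + (+0.02582)·(100) + (+0.0005782)·(85) = 792.30 +2.582 +0.049 = 794.931 ft.

794.9 ft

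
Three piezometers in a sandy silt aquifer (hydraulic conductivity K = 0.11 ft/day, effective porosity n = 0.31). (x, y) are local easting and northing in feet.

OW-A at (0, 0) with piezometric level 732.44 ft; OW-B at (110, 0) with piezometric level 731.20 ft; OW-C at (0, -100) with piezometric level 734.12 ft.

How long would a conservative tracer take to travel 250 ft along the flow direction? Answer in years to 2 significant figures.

∂h/∂x = (731.20 − 732.44) / (110 − 0) = -0.01127
∂h/∂y = (734.12 − 732.44) / (-100 − 0) = -0.01680
|∇h| = √(-0.01127² + -0.01680²) = 0.02023
Seepage velocity v = K·i/n = 0.11 × 0.02023 / 0.31 = 0.007178 ft/day.
t = 250 / 0.007178 = 3.483e+04 days = 95.4 years.

95 years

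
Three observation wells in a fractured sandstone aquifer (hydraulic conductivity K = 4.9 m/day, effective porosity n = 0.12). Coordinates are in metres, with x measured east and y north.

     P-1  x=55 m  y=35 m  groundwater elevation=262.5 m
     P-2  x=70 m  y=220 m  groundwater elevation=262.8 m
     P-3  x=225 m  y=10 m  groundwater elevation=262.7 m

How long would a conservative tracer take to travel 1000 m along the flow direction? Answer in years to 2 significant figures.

33 years

Differences from P-1: to P-2 (Δx, Δy, Δh) = (15, 185, +0.3); to P-3 = (170, -25, +0.2).
Determinant of the coordinate differences = 15·(-25) − 170·185 = -31825.
∂h/∂x = [(+0.3)·(-25) − (+0.2)·185] / -31825 = +0.001398
∂h/∂y = [15·(+0.2) − 170·(+0.3)] / -31825 = +0.001508
|∇h| = √(0.001398² + 0.001508²) = 0.002056
Seepage velocity v = K·i/n = 4.9 × 0.002056 / 0.12 = 0.08395 m/day.
t = 1000 / 0.08395 = 1.191e+04 days = 32.6 years.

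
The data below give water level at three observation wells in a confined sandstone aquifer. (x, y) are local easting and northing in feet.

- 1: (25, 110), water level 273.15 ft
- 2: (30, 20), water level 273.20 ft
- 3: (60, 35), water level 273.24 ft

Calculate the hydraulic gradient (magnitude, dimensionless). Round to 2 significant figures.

0.0016

Three-point gradient (reference 1): Δ to 2 = (5, -90, +0.05), Δ to 3 = (35, -75, +0.09).
∂h/∂x = +0.001568, ∂h/∂y = -0.0004685 (det = 2775).
|∇h| = √(0.001568² + -0.0004685²) = 0.001636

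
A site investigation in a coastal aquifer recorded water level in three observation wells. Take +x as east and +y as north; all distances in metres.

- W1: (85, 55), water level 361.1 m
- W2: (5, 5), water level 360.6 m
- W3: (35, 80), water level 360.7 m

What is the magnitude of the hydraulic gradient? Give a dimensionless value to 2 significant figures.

0.0074

With h = a·x + b·y + c and W1 as origin, the differences give:
  (-80)·a + (-50)·b = -0.5
  (-50)·a + 25·b = -0.4
Eliminate b (×25 and ×(-50), subtract): -4500·a = -32.50 → a = ∂h/∂x = +0.007222
Back-substitute: b = ∂h/∂y = -0.001556.
|∇h| = √(0.007222² + -0.001556²) = 0.007388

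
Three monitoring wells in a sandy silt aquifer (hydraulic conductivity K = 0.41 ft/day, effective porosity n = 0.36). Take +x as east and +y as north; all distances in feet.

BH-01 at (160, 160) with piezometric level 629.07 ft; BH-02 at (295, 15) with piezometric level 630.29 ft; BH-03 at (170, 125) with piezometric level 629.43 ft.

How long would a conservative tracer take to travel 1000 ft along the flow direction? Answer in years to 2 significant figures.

210 years

Differences from BH-01: to BH-02 (Δx, Δy, Δh) = (135, -145, +1.22); to BH-03 = (10, -35, +0.36).
Determinant of the coordinate differences = 135·(-35) − 10·(-145) = -3275.
∂h/∂x = [(+1.22)·(-35) − (+0.36)·(-145)] / -3275 = -0.002901
∂h/∂y = [135·(+0.36) − 10·(+1.22)] / -3275 = -0.01111
|∇h| = √(-0.002901² + -0.01111²) = 0.01148
Seepage velocity v = K·i/n = 0.41 × 0.01148 / 0.36 = 0.01307 ft/day.
t = 1000 / 0.01307 = 7.651e+04 days = 209 years.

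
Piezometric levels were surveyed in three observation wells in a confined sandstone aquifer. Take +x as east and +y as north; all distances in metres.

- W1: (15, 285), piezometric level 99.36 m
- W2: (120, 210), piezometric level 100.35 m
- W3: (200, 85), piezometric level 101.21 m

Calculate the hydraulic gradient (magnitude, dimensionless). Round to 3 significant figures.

0.00846

With h = a·x + b·y + c and W1 as origin, the differences give:
  105·a + (-75)·b = +0.99
  185·a + (-200)·b = +1.85
Eliminate b (×(-200) and ×(-75), subtract): -7125·a = -59.250 → a = ∂h/∂x = +0.008316
Back-substitute: b = ∂h/∂y = -0.001558.
|∇h| = √(0.008316² + -0.001558²) = 0.008461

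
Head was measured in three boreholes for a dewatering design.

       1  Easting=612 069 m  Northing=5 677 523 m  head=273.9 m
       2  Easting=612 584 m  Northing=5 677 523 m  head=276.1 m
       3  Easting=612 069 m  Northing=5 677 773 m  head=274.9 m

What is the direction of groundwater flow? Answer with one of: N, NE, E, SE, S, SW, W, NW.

∂h/∂x = (276.1 − 273.9) / (612584 − 612069) = +0.004272
∂h/∂y = (274.9 − 273.9) / (5677773 − 5677523) = +0.004000
Flow = −∇h = (-0.004272 east, -0.004000 north), which points southwest.

SW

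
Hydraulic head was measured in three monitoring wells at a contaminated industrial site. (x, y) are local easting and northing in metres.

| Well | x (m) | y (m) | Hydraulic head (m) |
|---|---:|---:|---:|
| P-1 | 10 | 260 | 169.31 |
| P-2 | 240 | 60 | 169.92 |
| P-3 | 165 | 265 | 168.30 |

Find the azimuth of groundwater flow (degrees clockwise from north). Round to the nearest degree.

031°

Differences from P-1: to P-2 (Δx, Δy, Δh) = (230, -200, +0.61); to P-3 = (155, 5, -1.01).
Determinant of the coordinate differences = 230·5 − 155·(-200) = 32150.
∂h/∂x = [(+0.61)·5 − (-1.01)·(-200)] / 32150 = -0.006188
∂h/∂y = [230·(-1.01) − 155·(+0.61)] / 32150 = -0.01017
Flow direction (−∇h) has components (+0.006188 E, +0.01017 N).
Azimuth = atan2(E, N) = atan2(+0.006188, +0.01017) = 31.3° ≈ 031°.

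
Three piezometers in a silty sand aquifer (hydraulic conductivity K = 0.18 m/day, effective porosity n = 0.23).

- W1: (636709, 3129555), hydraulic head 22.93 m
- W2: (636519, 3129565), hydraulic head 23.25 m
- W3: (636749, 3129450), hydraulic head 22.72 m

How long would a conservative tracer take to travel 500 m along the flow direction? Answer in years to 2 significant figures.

820 years

Taking W1 as reference: W2−W1 = (-190, 10, +0.32); W3−W1 = (40, -105, -0.21).
Solve a·Δx + b·Δy = Δh: det = (-190)·(-105) − 40·10 = 19550.
∂h/∂x = [(+0.32)·(-105) − (-0.21)·10] / 19550 = -0.001611
∂h/∂y = [(-190)·(-0.21) − 40·(+0.32)] / 19550 = +0.001386
|∇h| = √(-0.001611² + 0.001386²) = 0.002125
Seepage velocity v = K·i/n = 0.18 × 0.002125 / 0.23 = 0.001663 m/day.
t = 500 / 0.001663 = 3.007e+05 days = 823 years.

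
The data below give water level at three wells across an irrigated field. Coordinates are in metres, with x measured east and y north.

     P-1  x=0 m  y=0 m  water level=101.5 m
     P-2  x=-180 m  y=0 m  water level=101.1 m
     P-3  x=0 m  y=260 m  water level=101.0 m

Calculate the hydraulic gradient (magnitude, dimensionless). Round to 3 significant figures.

∂h/∂x = (101.1 − 101.5) / (-180 − 0) = +0.002222
∂h/∂y = (101.0 − 101.5) / (260 − 0) = -0.001923
|∇h| = √(0.002222² + -0.001923²) = 0.002939

0.00294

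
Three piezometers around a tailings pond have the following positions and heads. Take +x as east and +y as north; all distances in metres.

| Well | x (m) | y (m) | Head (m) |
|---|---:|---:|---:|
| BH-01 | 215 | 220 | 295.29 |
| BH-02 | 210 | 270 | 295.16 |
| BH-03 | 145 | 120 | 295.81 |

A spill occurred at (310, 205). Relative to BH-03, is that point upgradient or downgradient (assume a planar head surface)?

With h = a·x + b·y + c and BH-01 as origin, the differences give:
  (-5)·a + 50·b = -0.13
  (-70)·a + (-100)·b = +0.52
Eliminate b (×(-100) and ×50, subtract): 4000·a = -13.000 → a = ∂h/∂x = -0.003250
Back-substitute: b = ∂h/∂y = -0.002925.
Head at (310, 205) = 295.29 + (-0.003250)·(95) + (-0.002925)·(-15) = 295.03 m.
That is lower than the 295.81 m at BH-03, so the point is downgradient.

downgradient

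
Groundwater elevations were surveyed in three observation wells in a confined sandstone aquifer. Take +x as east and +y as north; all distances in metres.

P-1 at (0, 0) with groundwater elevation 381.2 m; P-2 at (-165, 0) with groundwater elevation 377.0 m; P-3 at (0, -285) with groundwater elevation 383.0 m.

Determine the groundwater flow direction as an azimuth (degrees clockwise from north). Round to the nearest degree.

284°

∂h/∂x = (377.0 − 381.2) / (-165 − 0) = +0.02545
∂h/∂y = (383.0 − 381.2) / (-285 − 0) = -0.006316
Flow direction (−∇h) has components (-0.02545 E, +0.006316 N).
Azimuth = atan2(E, N) = atan2(-0.02545, +0.006316) = 283.9° ≈ 284°.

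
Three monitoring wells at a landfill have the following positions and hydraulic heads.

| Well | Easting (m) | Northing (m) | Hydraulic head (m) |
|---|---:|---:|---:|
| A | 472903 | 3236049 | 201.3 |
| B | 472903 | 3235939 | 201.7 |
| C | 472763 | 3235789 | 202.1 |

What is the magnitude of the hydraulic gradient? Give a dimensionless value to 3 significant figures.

With h = a·x + b·y + c and A as origin, the differences give:
  0·a + (-110)·b = +0.4
  (-140)·a + (-260)·b = +0.8
Eliminate b (×(-260) and ×(-110), subtract): -15400·a = -16.00 → a = ∂h/∂x = +0.001039
Back-substitute: b = ∂h/∂y = -0.003636.
|∇h| = √(0.001039² + -0.003636²) = 0.003782

0.00378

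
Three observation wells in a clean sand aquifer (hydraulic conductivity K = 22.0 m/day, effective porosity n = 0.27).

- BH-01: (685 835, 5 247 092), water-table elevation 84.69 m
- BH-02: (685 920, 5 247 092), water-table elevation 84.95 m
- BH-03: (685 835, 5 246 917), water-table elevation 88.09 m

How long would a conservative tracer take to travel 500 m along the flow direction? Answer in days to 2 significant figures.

310 days

∂h/∂x = (84.95 − 84.69) / (685920 − 685835) = +0.003059
∂h/∂y = (88.09 − 84.69) / (5246917 − 5247092) = -0.01943
|∇h| = √(0.003059² + -0.01943²) = 0.01967
Seepage velocity v = K·i/n = 22.0 × 0.01967 / 0.27 = 1.603 m/day.
t = 500 / 1.603 = 311.9 days.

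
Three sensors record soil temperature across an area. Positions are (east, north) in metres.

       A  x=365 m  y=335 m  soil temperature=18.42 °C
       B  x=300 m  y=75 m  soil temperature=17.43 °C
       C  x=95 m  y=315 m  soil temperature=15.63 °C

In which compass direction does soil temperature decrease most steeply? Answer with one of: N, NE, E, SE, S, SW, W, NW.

W

Taking A as reference: B−A = (-65, -260, -0.99); C−A = (-270, -20, -2.79).
Determinant of the coordinate differences = (-65)·(-20) − (-270)·(-260) = -68900.
∂T/∂x = [(-0.99)·(-20) − (-2.79)·(-260)] / -68900 = +0.01024
∂T/∂y = [(-65)·(-2.79) − (-270)·(-0.99)] / -68900 = +0.001247
Steepest decrease is along −∇f = (-0.01024 E, -0.001247 N) → west.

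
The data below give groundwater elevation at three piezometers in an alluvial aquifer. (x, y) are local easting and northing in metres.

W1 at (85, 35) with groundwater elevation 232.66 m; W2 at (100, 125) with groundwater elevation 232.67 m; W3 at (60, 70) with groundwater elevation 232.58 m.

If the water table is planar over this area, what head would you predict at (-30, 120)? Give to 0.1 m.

Three-point gradient (reference W1): Δ to W2 = (15, 90, +0.01), Δ to W3 = (-25, 35, -0.08).
∂h/∂x = +0.002721, ∂h/∂y = -0.0003423 (det = 2775).
h(-30, 120) = 232.66 + (+0.002721)·(-115) + (-0.0003423)·(85) = 232.66 -0.313 -0.029 = 232.318 m.

232.3 m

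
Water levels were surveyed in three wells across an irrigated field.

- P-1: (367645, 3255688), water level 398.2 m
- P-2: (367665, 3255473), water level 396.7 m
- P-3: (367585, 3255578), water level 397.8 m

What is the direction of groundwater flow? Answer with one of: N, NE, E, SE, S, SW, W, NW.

SE

Differences from P-1: to P-2 (Δx, Δy, Δh) = (20, -215, -1.5); to P-3 = (-60, -110, -0.4).
Determinant of the coordinate differences = 20·(-110) − (-60)·(-215) = -15100.
∂h/∂x = [(-1.5)·(-110) − (-0.4)·(-215)] / -15100 = -0.005232
∂h/∂y = [20·(-0.4) − (-60)·(-1.5)] / -15100 = +0.006490
Flow = −∇h = (+0.005232 east, -0.006490 north), which points southeast.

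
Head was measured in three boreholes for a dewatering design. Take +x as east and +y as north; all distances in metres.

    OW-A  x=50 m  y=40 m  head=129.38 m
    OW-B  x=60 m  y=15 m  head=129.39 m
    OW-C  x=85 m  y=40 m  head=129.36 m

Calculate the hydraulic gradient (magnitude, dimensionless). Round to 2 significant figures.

0.00085

With h = a·x + b·y + c and OW-A as origin, the differences give:
  10·a + (-25)·b = +0.01
  35·a + 0·b = -0.02
Eliminate b (×0 and ×(-25), subtract): 875·a = -0.500 → a = ∂h/∂x = -0.0005714
Back-substitute: b = ∂h/∂y = -0.0006286.
|∇h| = √(-0.0005714² + -0.0006286²) = 0.0008495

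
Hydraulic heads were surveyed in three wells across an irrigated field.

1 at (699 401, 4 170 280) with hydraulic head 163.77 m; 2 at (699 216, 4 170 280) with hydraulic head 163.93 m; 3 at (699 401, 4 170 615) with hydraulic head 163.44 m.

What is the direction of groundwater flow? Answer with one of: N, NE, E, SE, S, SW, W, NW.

∂h/∂x = (163.93 − 163.77) / (699216 − 699401) = -0.0008649
∂h/∂y = (163.44 − 163.77) / (4170615 − 4170280) = -0.0009851
Flow = −∇h = (+0.0008649 east, +0.0009851 north), which points northeast.

NE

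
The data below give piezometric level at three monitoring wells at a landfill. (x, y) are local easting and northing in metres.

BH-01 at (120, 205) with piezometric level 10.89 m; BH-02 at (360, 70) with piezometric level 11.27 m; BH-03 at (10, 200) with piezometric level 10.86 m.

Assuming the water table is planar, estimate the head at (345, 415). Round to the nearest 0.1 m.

10.5 m

Three-point gradient (reference BH-01): Δ to BH-02 = (240, -135, +0.38), Δ to BH-03 = (-110, -5, -0.03).
∂h/∂x = +0.0003707, ∂h/∂y = -0.002156 (det = -16050).
h(345, 415) = 10.89 + (+0.0003707)·(225) + (-0.002156)·(210) = 10.89 +0.083 -0.453 = 10.521 m.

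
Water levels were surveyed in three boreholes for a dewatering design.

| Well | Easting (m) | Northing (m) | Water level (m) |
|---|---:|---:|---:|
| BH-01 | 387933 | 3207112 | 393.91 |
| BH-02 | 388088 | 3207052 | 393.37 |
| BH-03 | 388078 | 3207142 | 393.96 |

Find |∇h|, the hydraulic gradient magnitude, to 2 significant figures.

Differences from BH-01: to BH-02 (Δx, Δy, Δh) = (155, -60, -0.54); to BH-03 = (145, 30, +0.05).
Solve a·Δx + b·Δy = Δh: det = 155·30 − 145·(-60) = 13350.
∂h/∂x = [(-0.54)·30 − (+0.05)·(-60)] / 13350 = -0.0009888
∂h/∂y = [155·(+0.05) − 145·(-0.54)] / 13350 = +0.006446
|∇h| = √(-0.0009888² + 0.006446²) = 0.006521

0.0065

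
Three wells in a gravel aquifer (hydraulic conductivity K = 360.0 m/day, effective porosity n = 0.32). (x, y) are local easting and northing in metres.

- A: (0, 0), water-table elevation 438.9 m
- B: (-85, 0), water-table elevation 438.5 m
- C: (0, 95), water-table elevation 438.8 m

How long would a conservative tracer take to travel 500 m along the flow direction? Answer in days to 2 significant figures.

∂h/∂x = (438.5 − 438.9) / (-85 − 0) = +0.004706
∂h/∂y = (438.8 − 438.9) / (95 − 0) = -0.001053
|∇h| = √(0.004706² + -0.001053²) = 0.004822
Seepage velocity v = K·i/n = 360.0 × 0.004822 / 0.32 = 5.425 m/day.
t = 500 / 5.425 = 92.17 days.

92 days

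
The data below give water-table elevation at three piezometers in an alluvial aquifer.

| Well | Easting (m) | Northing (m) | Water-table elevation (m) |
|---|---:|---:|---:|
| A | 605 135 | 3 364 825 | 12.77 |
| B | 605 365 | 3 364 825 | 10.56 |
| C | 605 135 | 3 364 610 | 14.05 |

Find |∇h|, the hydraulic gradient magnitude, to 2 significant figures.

∂h/∂x = (10.56 − 12.77) / (605365 − 605135) = -0.009609
∂h/∂y = (14.05 − 12.77) / (3364610 − 3364825) = -0.005953
|∇h| = √(-0.009609² + -0.005953²) = 0.0113

0.011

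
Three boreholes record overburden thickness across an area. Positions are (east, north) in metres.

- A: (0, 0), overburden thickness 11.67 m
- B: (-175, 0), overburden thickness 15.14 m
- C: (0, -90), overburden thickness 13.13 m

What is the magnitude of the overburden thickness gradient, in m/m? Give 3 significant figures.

0.0256 m/m

∂d/∂x = (15.14 − 11.67) / (-175 − 0) = -0.01983
∂d/∂y = (13.13 − 11.67) / (-90 − 0) = -0.01622
|∇f| = √(-0.01983² + -0.01622²) = 0.02562 m/m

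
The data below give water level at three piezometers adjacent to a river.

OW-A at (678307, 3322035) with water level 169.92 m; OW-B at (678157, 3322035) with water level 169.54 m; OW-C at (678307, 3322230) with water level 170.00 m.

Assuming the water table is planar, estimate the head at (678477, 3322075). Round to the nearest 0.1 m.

∂h/∂x = (169.54 − 169.92) / (678157 − 678307) = +0.002533
∂h/∂y = (170.00 − 169.92) / (3322230 − 3322035) = +0.0004103
h(678477, 3322075) = 169.92 + (+0.002533)·(170) + (+0.0004103)·(40) = 169.92 +0.431 +0.016 = 170.367 m.

170.4 m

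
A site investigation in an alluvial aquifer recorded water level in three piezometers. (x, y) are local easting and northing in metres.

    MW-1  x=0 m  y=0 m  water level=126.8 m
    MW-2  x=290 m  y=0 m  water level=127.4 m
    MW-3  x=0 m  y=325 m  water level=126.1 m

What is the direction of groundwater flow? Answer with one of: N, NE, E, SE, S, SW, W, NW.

∂h/∂x = (127.4 − 126.8) / (290 − 0) = +0.002069
∂h/∂y = (126.1 − 126.8) / (325 − 0) = -0.002154
Flow = −∇h = (-0.002069 east, +0.002154 north), which points northwest.

NW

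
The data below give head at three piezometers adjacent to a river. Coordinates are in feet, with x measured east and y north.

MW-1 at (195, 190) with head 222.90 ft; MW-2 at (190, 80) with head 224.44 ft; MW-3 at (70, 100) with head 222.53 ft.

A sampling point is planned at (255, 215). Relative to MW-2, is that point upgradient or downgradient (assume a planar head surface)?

Differences from MW-1: to MW-2 (Δx, Δy, Δh) = (-5, -110, +1.54); to MW-3 = (-125, -90, -0.37).
Solve a·Δx + b·Δy = Δh: det = (-5)·(-90) − (-125)·(-110) = -13300.
∂h/∂x = [(+1.54)·(-90) − (-0.37)·(-110)] / -13300 = +0.01348
∂h/∂y = [(-5)·(-0.37) − (-125)·(+1.54)] / -13300 = -0.01461
Head at (255, 215) = 222.90 + (+0.01348)·(60) + (-0.01461)·(25) = 223.34 ft.
That is lower than the 224.44 ft at MW-2, so the point is downgradient.

downgradient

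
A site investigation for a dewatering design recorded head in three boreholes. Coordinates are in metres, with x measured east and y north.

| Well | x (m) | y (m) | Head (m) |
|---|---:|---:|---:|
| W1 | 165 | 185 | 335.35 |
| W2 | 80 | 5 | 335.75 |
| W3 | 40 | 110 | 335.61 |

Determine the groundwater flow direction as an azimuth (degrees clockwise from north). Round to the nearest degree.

031°

Taking W1 as reference: W2−W1 = (-85, -180, +0.40); W3−W1 = (-125, -75, +0.26).
Determinant of the coordinate differences = (-85)·(-75) − (-125)·(-180) = -16125.
∂h/∂x = [(+0.40)·(-75) − (+0.26)·(-180)] / -16125 = -0.001042
∂h/∂y = [(-85)·(+0.26) − (-125)·(+0.40)] / -16125 = -0.001730
Flow direction (−∇h) has components (+0.001042 E, +0.001730 N).
Azimuth = atan2(E, N) = atan2(+0.001042, +0.001730) = 31.1° ≈ 031°.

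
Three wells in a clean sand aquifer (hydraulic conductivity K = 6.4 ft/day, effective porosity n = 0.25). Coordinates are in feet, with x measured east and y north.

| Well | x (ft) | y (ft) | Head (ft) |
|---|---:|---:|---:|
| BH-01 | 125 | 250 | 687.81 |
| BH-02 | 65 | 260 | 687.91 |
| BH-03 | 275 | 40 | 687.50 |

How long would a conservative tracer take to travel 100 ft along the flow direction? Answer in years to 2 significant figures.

Taking BH-01 as reference: BH-02−BH-01 = (-60, 10, +0.10); BH-03−BH-01 = (150, -210, -0.31).
Determinant of the coordinate differences = (-60)·(-210) − 150·10 = 11100.
∂h/∂x = [(+0.10)·(-210) − (-0.31)·10] / 11100 = -0.001613
∂h/∂y = [(-60)·(-0.31) − 150·(+0.10)] / 11100 = +0.0003243
|∇h| = √(-0.001613² + 0.0003243²) = 0.001645
Seepage velocity v = K·i/n = 6.4 × 0.001645 / 0.25 = 0.04211 ft/day.
t = 100 / 0.04211 = 2375 days = 6.5 years.

6.5 years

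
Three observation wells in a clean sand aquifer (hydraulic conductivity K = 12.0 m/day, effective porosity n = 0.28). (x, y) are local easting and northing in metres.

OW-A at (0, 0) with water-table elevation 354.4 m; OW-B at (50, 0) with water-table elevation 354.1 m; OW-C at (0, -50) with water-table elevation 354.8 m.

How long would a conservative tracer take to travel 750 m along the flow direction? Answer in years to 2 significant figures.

∂h/∂x = (354.1 − 354.4) / (50 − 0) = -0.006000
∂h/∂y = (354.8 − 354.4) / (-50 − 0) = -0.008000
|∇h| = √(-0.006000² + -0.008000²) = 0.01
Seepage velocity v = K·i/n = 12.0 × 0.01 / 0.28 = 0.4286 m/day.
t = 750 / 0.4286 = 1750 days = 4.79 years.

4.8 years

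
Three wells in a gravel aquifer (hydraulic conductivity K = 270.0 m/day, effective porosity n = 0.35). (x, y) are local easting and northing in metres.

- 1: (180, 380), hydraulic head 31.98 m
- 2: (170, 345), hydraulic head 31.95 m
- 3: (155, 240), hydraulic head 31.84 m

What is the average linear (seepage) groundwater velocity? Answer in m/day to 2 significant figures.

1.4 m/day

Three-point gradient (reference 1): Δ to 2 = (-10, -35, -0.03), Δ to 3 = (-25, -140, -0.14).
∂h/∂x = -0.001333, ∂h/∂y = +0.001238 (det = 525).
|∇h| = √(-0.001333² + 0.001238²) = 0.001819
Seepage velocity v = K·i/n = 270.0 × 0.001819 / 0.35 = 1.403 m/day.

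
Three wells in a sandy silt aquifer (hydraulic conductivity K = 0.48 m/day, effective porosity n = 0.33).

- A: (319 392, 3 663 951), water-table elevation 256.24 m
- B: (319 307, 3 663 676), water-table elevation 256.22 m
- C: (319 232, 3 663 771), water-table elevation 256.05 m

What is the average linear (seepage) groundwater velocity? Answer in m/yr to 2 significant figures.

0.93 m/yr

With h = a·x + b·y + c and A as origin, the differences give:
  (-85)·a + (-275)·b = -0.02
  (-160)·a + (-180)·b = -0.19
Eliminate b (×(-180) and ×(-275), subtract): -28700·a = -48.650 → a = ∂h/∂x = +0.001695
Back-substitute: b = ∂h/∂y = -0.0004512.
|∇h| = √(0.001695² + -0.0004512²) = 0.001754
Seepage velocity v = K·i/n = 0.48 × 0.001754 / 0.33 = 0.002551 m/day = 0.9318 m/yr.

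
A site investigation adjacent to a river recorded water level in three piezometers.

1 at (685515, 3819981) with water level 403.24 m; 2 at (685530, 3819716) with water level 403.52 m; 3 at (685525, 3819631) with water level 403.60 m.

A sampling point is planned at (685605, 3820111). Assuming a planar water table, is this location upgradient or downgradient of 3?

Taking 1 as reference: 2−1 = (15, -265, +0.28); 3−1 = (10, -350, +0.36).
Determinant of the coordinate differences = 15·(-350) − 10·(-265) = -2600.
∂h/∂x = [(+0.28)·(-350) − (+0.36)·(-265)] / -2600 = +0.0010000
∂h/∂y = [15·(+0.36) − 10·(+0.28)] / -2600 = -0.001000
Head at (685605, 3820111) = 403.24 + (+0.0010000)·(90) + (-0.001000)·(130) = 403.20 m.
That is lower than the 403.60 m at 3, so the point is downgradient.

downgradient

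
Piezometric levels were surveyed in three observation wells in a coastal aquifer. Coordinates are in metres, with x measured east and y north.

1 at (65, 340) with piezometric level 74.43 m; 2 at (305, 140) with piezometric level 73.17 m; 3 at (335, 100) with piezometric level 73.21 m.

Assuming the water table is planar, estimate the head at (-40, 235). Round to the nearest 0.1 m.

77.5 m

Taking 1 as reference: 2−1 = (240, -200, -1.26); 3−1 = (270, -240, -1.22).
Solve a·Δx + b·Δy = Δh: det = 240·(-240) − 270·(-200) = -3600.
∂h/∂x = [(-1.26)·(-240) − (-1.22)·(-200)] / -3600 = -0.01622
∂h/∂y = [240·(-1.22) − 270·(-1.26)] / -3600 = -0.01317
h(-40, 235) = 74.43 + (-0.01622)·(-105) + (-0.01317)·(-105) = 74.43 +1.703 +1.382 = 77.516 m.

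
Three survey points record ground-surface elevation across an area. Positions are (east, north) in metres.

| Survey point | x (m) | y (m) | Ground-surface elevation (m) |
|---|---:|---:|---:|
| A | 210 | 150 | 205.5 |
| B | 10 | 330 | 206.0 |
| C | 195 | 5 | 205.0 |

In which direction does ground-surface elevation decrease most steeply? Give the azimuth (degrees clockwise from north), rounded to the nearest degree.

189°

Differences from A: to B (Δx, Δy, Δh) = (-200, 180, +0.5); to C = (-15, -145, -0.5).
Solve a·Δx + b·Δy = Δz: det = (-200)·(-145) − (-15)·180 = 31700.
∂z/∂x = [(+0.5)·(-145) − (-0.5)·180] / 31700 = +0.0005521
∂z/∂y = [(-200)·(-0.5) − (-15)·(+0.5)] / 31700 = +0.003391
Steepest decrease is along −∇f: components (-0.0005521 E, -0.003391 N).
Azimuth = atan2(-0.0005521, -0.003391) = 189.2° ≈ 189°.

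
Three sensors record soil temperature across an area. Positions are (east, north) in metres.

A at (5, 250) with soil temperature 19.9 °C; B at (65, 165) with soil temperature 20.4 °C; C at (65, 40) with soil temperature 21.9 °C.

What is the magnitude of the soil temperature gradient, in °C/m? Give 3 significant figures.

Differences from A: to B (Δx, Δy, Δh) = (60, -85, +0.5); to C = (60, -210, +2.0).
Determinant of the coordinate differences = 60·(-210) − 60·(-85) = -7500.
∂T/∂x = [(+0.5)·(-210) − (+2.0)·(-85)] / -7500 = -0.008667
∂T/∂y = [60·(+2.0) − 60·(+0.5)] / -7500 = -0.01200
|∇f| = √(-0.008667² + -0.01200²) = 0.0148 °C/m

0.0148 °C/m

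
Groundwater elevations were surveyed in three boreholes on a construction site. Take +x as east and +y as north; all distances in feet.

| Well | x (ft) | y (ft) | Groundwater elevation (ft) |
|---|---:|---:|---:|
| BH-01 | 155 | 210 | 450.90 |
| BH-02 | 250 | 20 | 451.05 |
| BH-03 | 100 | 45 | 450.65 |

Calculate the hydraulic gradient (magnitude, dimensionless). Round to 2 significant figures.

Three-point gradient (reference BH-01): Δ to BH-02 = (95, -190, +0.15), Δ to BH-03 = (-55, -165, -0.25).
∂h/∂x = +0.002766, ∂h/∂y = +0.0005933 (det = -26125).
|∇h| = √(0.002766² + 0.0005933²) = 0.002829

0.0028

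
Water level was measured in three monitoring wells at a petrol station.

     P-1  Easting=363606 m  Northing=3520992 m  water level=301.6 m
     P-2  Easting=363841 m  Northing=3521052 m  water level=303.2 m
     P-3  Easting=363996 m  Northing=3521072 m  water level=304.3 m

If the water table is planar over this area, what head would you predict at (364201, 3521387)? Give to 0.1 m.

305.1 m

Differences from P-1: to P-2 (Δx, Δy, Δh) = (235, 60, +1.6); to P-3 = (390, 80, +2.7).
Solve a·Δx + b·Δy = Δh: det = 235·80 − 390·60 = -4600.
∂h/∂x = [(+1.6)·80 − (+2.7)·60] / -4600 = +0.007391
∂h/∂y = [235·(+2.7) − 390·(+1.6)] / -4600 = -0.002283
h(364201, 3521387) = 301.6 + (+0.007391)·(595) + (-0.002283)·(395) = 301.6 +4.398 -0.902 = 305.096 m.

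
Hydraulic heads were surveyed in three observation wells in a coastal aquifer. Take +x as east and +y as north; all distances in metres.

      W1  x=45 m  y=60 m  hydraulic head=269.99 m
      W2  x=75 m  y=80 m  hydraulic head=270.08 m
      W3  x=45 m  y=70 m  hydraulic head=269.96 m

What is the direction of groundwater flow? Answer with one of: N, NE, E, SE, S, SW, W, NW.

NW

With h = a·x + b·y + c and W1 as origin, the differences give:
  30·a + 20·b = +0.09
  0·a + 10·b = -0.03
Eliminate b (×10 and ×20, subtract): 300·a = 1.500 → a = ∂h/∂x = +0.005000
Back-substitute: b = ∂h/∂y = -0.003000.
Flow = −∇h = (-0.005000 east, +0.003000 north), which points northwest.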